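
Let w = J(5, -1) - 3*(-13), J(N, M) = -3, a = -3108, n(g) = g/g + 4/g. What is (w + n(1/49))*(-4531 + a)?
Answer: -1779887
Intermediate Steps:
n(g) = 1 + 4/g
w = 36 (w = -3 - 3*(-13) = -3 + 39 = 36)
(w + n(1/49))*(-4531 + a) = (36 + (4 + 1/49)/(1/49))*(-4531 - 3108) = (36 + (4 + 1/49)/(1/49))*(-7639) = (36 + 49*(197/49))*(-7639) = (36 + 197)*(-7639) = 233*(-7639) = -1779887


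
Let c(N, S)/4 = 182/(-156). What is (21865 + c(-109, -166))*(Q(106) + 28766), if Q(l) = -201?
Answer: 1873321265/3 ≈ 6.2444e+8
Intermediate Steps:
c(N, S) = -14/3 (c(N, S) = 4*(182/(-156)) = 4*(182*(-1/156)) = 4*(-7/6) = -14/3)
(21865 + c(-109, -166))*(Q(106) + 28766) = (21865 - 14/3)*(-201 + 28766) = (65581/3)*28565 = 1873321265/3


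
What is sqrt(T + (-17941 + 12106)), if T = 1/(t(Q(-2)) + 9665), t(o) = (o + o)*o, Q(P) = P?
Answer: I*sqrt(545963021042)/9673 ≈ 76.387*I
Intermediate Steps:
t(o) = 2*o**2 (t(o) = (2*o)*o = 2*o**2)
T = 1/9673 (T = 1/(2*(-2)**2 + 9665) = 1/(2*4 + 9665) = 1/(8 + 9665) = 1/9673 ≈ 0.00010338)
sqrt(T + (-17941 + 12106)) = sqrt(1/9673 + (-17941 + 12106)) = sqrt(1/9673 - 5835) = sqrt(-56441954/9673) = I*sqrt(545963021042)/9673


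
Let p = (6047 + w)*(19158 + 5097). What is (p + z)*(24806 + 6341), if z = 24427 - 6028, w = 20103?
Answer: 19756126256403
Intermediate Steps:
p = 634268250 (p = (6047 + 20103)*(19158 + 5097) = 26150*24255 = 634268250)
z = 18399
(p + z)*(24806 + 6341) = (634268250 + 18399)*(24806 + 6341) = 634286649*31147 = 19756126256403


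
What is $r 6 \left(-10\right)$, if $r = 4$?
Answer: $-240$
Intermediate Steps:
$r 6 \left(-10\right) = 4 \cdot 6 \left(-10\right) = 24 \left(-10\right) = -240$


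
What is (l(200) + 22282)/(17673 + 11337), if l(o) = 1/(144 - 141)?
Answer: 66847/87030 ≈ 0.76809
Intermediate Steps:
l(o) = ⅓ (l(o) = 1/3 = ⅓)
(l(200) + 22282)/(17673 + 11337) = (⅓ + 22282)/(17673 + 11337) = (66847/3)/29010 = (66847/3)*(1/29010) = 66847/87030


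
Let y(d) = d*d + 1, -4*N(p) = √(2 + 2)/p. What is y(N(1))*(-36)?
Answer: -45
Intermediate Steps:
N(p) = -1/(2*p) (N(p) = -√(2 + 2)/(4*p) = -√4/(4*p) = -1/(2*p))
y(d) = 1 + d² (y(d) = d² + 1 = 1 + d²)
y(N(1))*(-36) = (1 + (-½/1)²)*(-36) = (1 + (-½*1)²)*(-36) = (1 + (-½)²)*(-36) = (1 + ¼)*(-36) = (5/4)*(-36) = -45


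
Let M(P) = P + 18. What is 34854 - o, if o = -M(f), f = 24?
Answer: 34896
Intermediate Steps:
M(P) = 18 + P
o = -42 (o = -(18 + 24) = -1*42 = -42)
34854 - o = 34854 - 1*(-42) = 34854 + 42 = 34896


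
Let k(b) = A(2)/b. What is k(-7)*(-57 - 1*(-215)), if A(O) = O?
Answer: -316/7 ≈ -45.143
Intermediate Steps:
k(b) = 2/b
k(-7)*(-57 - 1*(-215)) = (2/(-7))*(-57 - 1*(-215)) = (2*(-⅐))*(-57 + 215) = -2/7*158 = -316/7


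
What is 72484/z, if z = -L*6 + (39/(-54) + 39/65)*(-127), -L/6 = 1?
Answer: 6523560/4637 ≈ 1406.8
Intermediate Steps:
L = -6 (L = -6*1 = -6)
z = 4637/90 (z = -1*(-6)*6 + (39/(-54) + 39/65)*(-127) = 6*6 + (39*(-1/54) + 39*(1/65))*(-127) = 36 + (-13/18 + 3/5)*(-127) = 36 - 11/90*(-127) = 36 + 1397/90 = 4637/90 ≈ 51.522)
72484/z = 72484/(4637/90) = 72484*(90/4637) = 6523560/4637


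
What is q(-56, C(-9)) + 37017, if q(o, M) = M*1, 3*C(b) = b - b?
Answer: 37017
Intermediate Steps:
C(b) = 0 (C(b) = (b - b)/3 = (1/3)*0 = 0)
q(o, M) = M
q(-56, C(-9)) + 37017 = 0 + 37017 = 37017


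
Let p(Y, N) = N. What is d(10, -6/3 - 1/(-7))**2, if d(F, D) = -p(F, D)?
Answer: 169/49 ≈ 3.4490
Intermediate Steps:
d(F, D) = -D
d(10, -6/3 - 1/(-7))**2 = (-(-6/3 - 1/(-7)))**2 = (-(-6*1/3 - 1*(-1/7)))**2 = (-(-2 + 1/7))**2 = (-1*(-13/7))**2 = (13/7)**2 = 169/49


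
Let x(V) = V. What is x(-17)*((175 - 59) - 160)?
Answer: 748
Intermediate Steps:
x(-17)*((175 - 59) - 160) = -17*((175 - 59) - 160) = -17*(116 - 160) = -17*(-44) = 748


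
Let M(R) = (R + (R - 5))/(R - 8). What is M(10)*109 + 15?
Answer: 1665/2 ≈ 832.50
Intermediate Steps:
M(R) = (-5 + 2*R)/(-8 + R) (M(R) = (R + (-5 + R))/(-8 + R) = (-5 + 2*R)/(-8 + R))
M(10)*109 + 15 = ((-5 + 2*10)/(-8 + 10))*109 + 15 = ((-5 + 20)/2)*109 + 15 = ((½)*15)*109 + 15 = (15/2)*109 + 15 = 1635/2 + 15 = 1665/2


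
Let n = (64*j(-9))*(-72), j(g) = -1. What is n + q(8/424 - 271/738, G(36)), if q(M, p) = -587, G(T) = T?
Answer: 4021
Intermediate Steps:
n = 4608 (n = (64*(-1))*(-72) = -64*(-72) = 4608)
n + q(8/424 - 271/738, G(36)) = 4608 - 587 = 4021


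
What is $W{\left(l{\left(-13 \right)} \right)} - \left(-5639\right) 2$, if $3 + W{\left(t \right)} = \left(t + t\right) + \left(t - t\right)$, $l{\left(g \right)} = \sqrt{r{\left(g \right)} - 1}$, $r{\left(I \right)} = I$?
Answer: $11275 + 2 i \sqrt{14} \approx 11275.0 + 7.4833 i$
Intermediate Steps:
$l{\left(g \right)} = \sqrt{-1 + g}$ ($l{\left(g \right)} = \sqrt{g - 1} = \sqrt{-1 + g}$)
$W{\left(t \right)} = -3 + 2 t$ ($W{\left(t \right)} = -3 + \left(\left(t + t\right) + \left(t - t\right)\right) = -3 + \left(2 t + 0\right) = -3 + 2 t$)
$W{\left(l{\left(-13 \right)} \right)} - \left(-5639\right) 2 = \left(-3 + 2 \sqrt{-1 - 13}\right) - \left(-5639\right) 2 = \left(-3 + 2 \sqrt{-14}\right) - -11278 = \left(-3 + 2 i \sqrt{14}\right) + 11278 = 11275 + 2 i \sqrt{14}$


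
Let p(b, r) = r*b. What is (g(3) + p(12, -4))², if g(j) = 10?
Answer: 1444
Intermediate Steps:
p(b, r) = b*r
(g(3) + p(12, -4))² = (10 + 12*(-4))² = (10 - 48)² = (-38)² = 1444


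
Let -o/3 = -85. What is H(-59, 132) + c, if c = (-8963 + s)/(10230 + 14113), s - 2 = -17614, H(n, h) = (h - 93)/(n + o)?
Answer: -4259323/4771228 ≈ -0.89271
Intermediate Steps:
o = 255 (o = -3*(-85) = 255)
H(n, h) = (-93 + h)/(255 + n) (H(n, h) = (h - 93)/(n + 255) = (-93 + h)/(255 + n))
s = -17612 (s = 2 - 17614 = -17612)
c = -26575/24343 (c = (-8963 - 17612)/(10230 + 14113) = -26575/24343 ≈ -1.0917)
H(-59, 132) + c = (-93 + 132)/(255 - 59) - 26575/24343 = 39/196 - 26575/24343 = -4259323/4771228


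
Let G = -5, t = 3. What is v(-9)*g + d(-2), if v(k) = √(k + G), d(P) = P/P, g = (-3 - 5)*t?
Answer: 1 - 24*I*√14 ≈ 1.0 - 89.8*I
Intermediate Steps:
g = -24 (g = (-3 - 5)*3 = -8*3 = -24)
d(P) = 1
v(k) = √(-5 + k) (v(k) = √(k - 5) = √(-5 + k))
v(-9)*g + d(-2) = √(-5 - 9)*(-24) + 1 = √(-14)*(-24) + 1 = (I*√14)*(-24) + 1 = -24*I*√14 + 1 = 1 - 24*I*√14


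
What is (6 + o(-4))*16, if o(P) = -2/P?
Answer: 104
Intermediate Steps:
(6 + o(-4))*16 = (6 - 2/(-4))*16 = (6 - 2*(-1/4))*16 = (6 + 1/2)*16 = (13/2)*16 = 104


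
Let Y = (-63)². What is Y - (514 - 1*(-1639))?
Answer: 1816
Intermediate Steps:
Y = 3969
Y - (514 - 1*(-1639)) = 3969 - (514 - 1*(-1639)) = 3969 - (514 + 1639) = 3969 - 1*2153 = 3969 - 2153 = 1816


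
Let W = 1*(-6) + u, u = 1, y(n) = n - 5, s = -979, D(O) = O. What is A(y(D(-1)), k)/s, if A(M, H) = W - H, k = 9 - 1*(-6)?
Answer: 20/979 ≈ 0.020429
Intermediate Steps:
k = 15 (k = 9 + 6 = 15)
y(n) = -5 + n
W = -5 (W = 1*(-6) + 1 = -6 + 1 = -5)
A(M, H) = -5 - H
A(y(D(-1)), k)/s = (-5 - 1*15)/(-979) = (-5 - 15)*(-1/979) = -20*(-1/979) = 20/979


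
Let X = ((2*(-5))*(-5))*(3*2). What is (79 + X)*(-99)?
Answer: -37521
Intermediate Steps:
X = 300 (X = -10*(-5)*6 = 50*6 = 300)
(79 + X)*(-99) = (79 + 300)*(-99) = 379*(-99) = -37521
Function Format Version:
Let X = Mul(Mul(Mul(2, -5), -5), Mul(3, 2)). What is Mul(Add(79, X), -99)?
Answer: -37521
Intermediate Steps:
X = 300 (X = Mul(Mul(-10, -5), 6) = Mul(50, 6) = 300)
Mul(Add(79, X), -99) = Mul(Add(79, 300), -99) = Mul(379, -99) = -37521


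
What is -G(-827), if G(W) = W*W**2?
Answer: 565609283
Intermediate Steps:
G(W) = W**3
-G(-827) = -1*(-827)**3 = -1*(-565609283) = 565609283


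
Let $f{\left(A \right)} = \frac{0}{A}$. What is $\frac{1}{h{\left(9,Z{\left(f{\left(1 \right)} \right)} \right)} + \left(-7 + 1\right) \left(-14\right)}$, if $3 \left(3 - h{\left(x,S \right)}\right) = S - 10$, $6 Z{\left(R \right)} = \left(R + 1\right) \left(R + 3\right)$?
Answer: $\frac{6}{541} \approx 0.011091$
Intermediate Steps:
$f{\left(A \right)} = 0$
$Z{\left(R \right)} = \frac{\left(1 + R\right) \left(3 + R\right)}{6}$ ($Z{\left(R \right)} = \frac{\left(R + 1\right) \left(R + 3\right)}{6} = \frac{\left(1 + R\right) \left(3 + R\right)}{6}$)
$h{\left(x,S \right)} = \frac{19}{3} - \frac{S}{3}$ ($h{\left(x,S \right)} = 3 - \frac{S - 10}{3} = 3 - \frac{-10 + S}{3} = 3 - \left(- \frac{10}{3} + \frac{S}{3}\right) = \frac{19}{3} - \frac{S}{3}$)
$\frac{1}{h{\left(9,Z{\left(f{\left(1 \right)} \right)} \right)} + \left(-7 + 1\right) \left(-14\right)} = \frac{1}{\left(\frac{19}{3} - \frac{\frac{1}{2} + \frac{0^{2}}{6} + \frac{2}{3} \cdot 0}{3}\right) + \left(-7 + 1\right) \left(-14\right)} = \frac{1}{\left(\frac{19}{3} - \frac{\frac{1}{2} + \frac{1}{6} \cdot 0 + 0}{3}\right) - -84} = \frac{1}{\left(\frac{19}{3} - \frac{\frac{1}{2} + 0 + 0}{3}\right) + 84} = \frac{1}{\left(\frac{19}{3} - \frac{1}{6}\right) + 84} = \frac{1}{\frac{37}{6} + 84} = \frac{1}{\frac{541}{6}} = \frac{6}{541}$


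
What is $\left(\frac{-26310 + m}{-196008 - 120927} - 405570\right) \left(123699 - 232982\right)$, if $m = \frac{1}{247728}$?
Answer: $\frac{3479874976622476108643}{78513673680} \approx 4.4322 \cdot 10^{10}$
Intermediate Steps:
$m = \frac{1}{247728} \approx 4.0367 \cdot 10^{-6}$
$\left(\frac{-26310 + m}{-196008 - 120927} - 405570\right) \left(123699 - 232982\right) = \left(\frac{-26310 + \frac{1}{247728}}{-196008 - 120927} - 405570\right) \left(123699 - 232982\right) = \left(- \frac{6517723679}{247728 \left(-316935\right)} - 405570\right) \left(-109283\right) = \left(\left(- \frac{6517723679}{247728}\right) \left(- \frac{1}{316935}\right) - 405570\right) \left(-109283\right) = \left(\frac{6517723679}{78513673680} - 405570\right) \left(-109283\right) = \left(- \frac{31842784116673921}{78513673680}\right) \left(-109283\right) = \frac{3479874976622476108643}{78513673680}$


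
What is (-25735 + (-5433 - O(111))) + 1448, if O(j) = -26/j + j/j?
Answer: -3299005/111 ≈ -29721.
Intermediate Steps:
O(j) = 1 - 26/j (O(j) = -26/j + 1 = 1 - 26/j)
(-25735 + (-5433 - O(111))) + 1448 = (-25735 + (-5433 - (-26 + 111)/111)) + 1448 = (-25735 + (-5433 - 85/111)) + 1448 = (-25735 - 603148/111) + 1448 = -3459733/111 + 1448 = -3299005/111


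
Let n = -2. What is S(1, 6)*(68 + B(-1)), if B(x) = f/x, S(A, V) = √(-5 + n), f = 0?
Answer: 68*I*√7 ≈ 179.91*I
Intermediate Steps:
S(A, V) = I*√7 (S(A, V) = √(-5 - 2) = √(-7) = I*√7)
B(x) = 0 (B(x) = 0/x = 0)
S(1, 6)*(68 + B(-1)) = (I*√7)*(68 + 0) = (I*√7)*68 = 68*I*√7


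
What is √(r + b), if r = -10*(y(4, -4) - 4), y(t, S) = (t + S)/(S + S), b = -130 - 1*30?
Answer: 2*I*√30 ≈ 10.954*I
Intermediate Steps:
b = -160 (b = -130 - 30 = -160)
y(t, S) = (S + t)/(2*S) (y(t, S) = (S + t)/((2*S)) = (S + t)*(1/(2*S)) = (S + t)/(2*S))
r = 40 (r = -10*((½)*(-4 + 4)/(-4) - 4) = -10*((½)*(-¼)*0 - 4) = -10*(0 - 4) = -10*(-4) = 40)
√(r + b) = √(40 - 160) = √(-120) = 2*I*√30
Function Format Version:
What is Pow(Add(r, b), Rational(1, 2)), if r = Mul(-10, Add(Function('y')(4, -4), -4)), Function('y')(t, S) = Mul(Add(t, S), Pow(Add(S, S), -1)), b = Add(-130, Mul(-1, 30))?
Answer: Mul(2, I, Pow(30, Rational(1, 2))) ≈ Mul(10.954, I)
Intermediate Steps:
b = -160 (b = Add(-130, -30) = -160)
Function('y')(t, S) = Mul(Rational(1, 2), Pow(S, -1), Add(S, t)) (Function('y')(t, S) = Mul(Add(S, t), Pow(Mul(2, S), -1)) = Mul(Add(S, t), Mul(Rational(1, 2), Pow(S, -1))) = Mul(Rational(1, 2), Pow(S, -1), Add(S, t)))
r = 40 (r = Mul(-10, Add(Mul(Rational(1, 2), Pow(-4, -1), Add(-4, 4)), -4)) = Mul(-10, Add(Mul(Rational(1, 2), Rational(-1, 4), 0), -4)) = Mul(-10, Add(0, -4)) = Mul(-10, -4) = 40)
Pow(Add(r, b), Rational(1, 2)) = Pow(Add(40, -160), Rational(1, 2)) = Pow(-120, Rational(1, 2)) = Mul(2, I, Pow(30, Rational(1, 2)))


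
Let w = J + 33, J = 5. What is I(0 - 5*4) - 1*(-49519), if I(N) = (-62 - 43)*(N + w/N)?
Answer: 103637/2 ≈ 51819.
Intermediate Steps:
w = 38 (w = 5 + 33 = 38)
I(N) = -3990/N - 105*N (I(N) = (-62 - 43)*(N + 38/N) = -105*(N + 38/N) = -3990/N - 105*N)
I(0 - 5*4) - 1*(-49519) = (-3990/(0 - 5*4) - 105*(0 - 5*4)) - 1*(-49519) = (-3990/(0 - 20) - 105*(0 - 20)) + 49519 = (-3990/(-20) - 105*(-20)) + 49519 = (-3990*(-1/20) + 2100) + 49519 = (399/2 + 2100) + 49519 = 4599/2 + 49519 = 103637/2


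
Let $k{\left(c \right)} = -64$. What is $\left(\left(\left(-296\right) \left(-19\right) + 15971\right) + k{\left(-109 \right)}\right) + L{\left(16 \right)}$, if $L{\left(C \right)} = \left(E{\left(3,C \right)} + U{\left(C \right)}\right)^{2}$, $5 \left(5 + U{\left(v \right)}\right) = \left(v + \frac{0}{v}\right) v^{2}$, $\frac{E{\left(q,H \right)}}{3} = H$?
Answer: $\frac{19122996}{25} \approx 7.6492 \cdot 10^{5}$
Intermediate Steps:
$E{\left(q,H \right)} = 3 H$
$U{\left(v \right)} = -5 + \frac{v^{3}}{5}$ ($U{\left(v \right)} = -5 + \frac{\left(v + \frac{0}{v}\right) v^{2}}{5} = -5 + \frac{\left(v + 0\right) v^{2}}{5} = -5 + \frac{v v^{2}}{5} = -5 + \frac{v^{3}}{5}$)
$L{\left(C \right)} = \left(-5 + 3 C + \frac{C^{3}}{5}\right)^{2}$ ($L{\left(C \right)} = \left(3 C + \left(-5 + \frac{C^{3}}{5}\right)\right)^{2} = \left(-5 + 3 C + \frac{C^{3}}{5}\right)^{2}$)
$\left(\left(\left(-296\right) \left(-19\right) + 15971\right) + k{\left(-109 \right)}\right) + L{\left(16 \right)} = \left(\left(\left(-296\right) \left(-19\right) + 15971\right) - 64\right) + \frac{\left(-25 + 16^{3} + 15 \cdot 16\right)^{2}}{25} = \left(\left(5624 + 15971\right) - 64\right) + \frac{\left(-25 + 4096 + 240\right)^{2}}{25} = \left(21595 - 64\right) + \frac{4311^{2}}{25} = 21531 + \frac{1}{25} \cdot 18584721 = 21531 + \frac{18584721}{25} = \frac{19122996}{25}$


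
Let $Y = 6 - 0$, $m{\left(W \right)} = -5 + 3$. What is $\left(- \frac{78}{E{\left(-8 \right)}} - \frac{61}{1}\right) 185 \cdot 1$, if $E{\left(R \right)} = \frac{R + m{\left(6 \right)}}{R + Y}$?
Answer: $-14171$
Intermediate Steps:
$m{\left(W \right)} = -2$
$Y = 6$ ($Y = 6 + 0 = 6$)
$E{\left(R \right)} = \frac{-2 + R}{6 + R}$ ($E{\left(R \right)} = \frac{R - 2}{R + 6} = \frac{-2 + R}{6 + R}$)
$\left(- \frac{78}{E{\left(-8 \right)}} - \frac{61}{1}\right) 185 \cdot 1 = \left(- \frac{78}{\frac{1}{6 - 8} \left(-2 - 8\right)} - \frac{61}{1}\right) 185 \cdot 1 = \left(- \frac{78}{\frac{1}{-2} \left(-10\right)} - 61\right) 185 \cdot 1 = \left(- \frac{78}{\left(- \frac{1}{2}\right) \left(-10\right)} - 61\right) 185 \cdot 1 = \left(- \frac{78}{5} - 61\right) 185 \cdot 1 = \left(- \frac{383}{5}\right) 185 \cdot 1 = \left(-14171\right) 1 = -14171$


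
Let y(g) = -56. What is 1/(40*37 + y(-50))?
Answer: 1/1424 ≈ 0.00070225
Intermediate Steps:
1/(40*37 + y(-50)) = 1/(40*37 - 56) = 1/(1480 - 56) = 1/1424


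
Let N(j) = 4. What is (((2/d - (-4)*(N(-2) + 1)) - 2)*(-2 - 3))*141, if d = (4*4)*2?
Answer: -203745/16 ≈ -12734.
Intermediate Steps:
d = 32 (d = 16*2 = 32)
(((2/d - (-4)*(N(-2) + 1)) - 2)*(-2 - 3))*141 = (((2/32 - (-4)*(4 + 1)) - 2)*(-2 - 3))*141 = (((2*(1/32) - (-4)*5) - 2)*(-5))*141 = (((1/16 - 1*(-20)) - 2)*(-5))*141 = (((1/16 + 20) - 2)*(-5))*141 = ((321/16 - 2)*(-5))*141 = ((289/16)*(-5))*141 = -1445/16*141 = -203745/16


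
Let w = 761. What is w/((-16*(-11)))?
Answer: 761/176 ≈ 4.3239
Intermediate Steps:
w/((-16*(-11))) = 761/((-16*(-11))) = 761/176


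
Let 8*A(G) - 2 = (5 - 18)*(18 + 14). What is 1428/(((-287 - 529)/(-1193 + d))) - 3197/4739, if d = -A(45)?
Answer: 151383593/75824 ≈ 1996.5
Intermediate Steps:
A(G) = -207/4 (A(G) = ¼ + ((5 - 18)*(18 + 14))/8 = ¼ + (-13*32)/8 = ¼ + (⅛)*(-416) = ¼ - 52 = -207/4)
d = 207/4 (d = -1*(-207/4) = 207/4 ≈ 51.750)
1428/(((-287 - 529)/(-1193 + d))) - 3197/4739 = 1428/(((-287 - 529)/(-1193 + 207/4))) - 3197/4739 = 1428/((-816/(-4565/4))) - 3197*1/4739 = 1428/((-816*(-4/4565))) - 3197/4739 = 1428/(3264/4565) - 3197/4739 = 1428*(4565/3264) - 3197/4739 = 31955/16 - 3197/4739 = 151383593/75824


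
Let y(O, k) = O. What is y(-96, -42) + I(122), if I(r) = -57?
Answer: -153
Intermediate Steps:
y(-96, -42) + I(122) = -96 - 57 = -153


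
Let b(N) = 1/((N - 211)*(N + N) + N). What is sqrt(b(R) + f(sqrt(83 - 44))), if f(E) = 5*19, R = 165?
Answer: 2*sqrt(5354439090)/15015 ≈ 9.7468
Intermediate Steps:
b(N) = 1/(N + 2*N*(-211 + N)) (b(N) = 1/((-211 + N)*(2*N) + N) = 1/(2*N*(-211 + N) + N) = 1/(N + 2*N*(-211 + N)))
f(E) = 95
sqrt(b(R) + f(sqrt(83 - 44))) = sqrt(1/(165*(-421 + 2*165)) + 95) = sqrt(1/(165*(-421 + 330)) + 95) = sqrt((1/165)/(-91) + 95) = sqrt((1/165)*(-1/91) + 95) = sqrt(-1/15015 + 95) = sqrt(1426424/15015) = 2*sqrt(5354439090)/15015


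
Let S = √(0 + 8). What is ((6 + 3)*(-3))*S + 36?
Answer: 36 - 54*√2 ≈ -40.368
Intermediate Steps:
S = 2*√2 (S = √8 = 2*√2 ≈ 2.8284)
((6 + 3)*(-3))*S + 36 = ((6 + 3)*(-3))*(2*√2) + 36 = (9*(-3))*(2*√2) + 36 = -54*√2 + 36 = 36 - 54*√2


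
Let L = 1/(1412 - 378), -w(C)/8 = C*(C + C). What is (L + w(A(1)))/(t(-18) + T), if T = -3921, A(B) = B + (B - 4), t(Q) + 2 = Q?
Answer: 66175/4074994 ≈ 0.016239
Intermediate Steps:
t(Q) = -2 + Q
A(B) = -4 + 2*B (A(B) = B + (-4 + B) = -4 + 2*B)
w(C) = -16*C² (w(C) = -8*C*(C + C) = -8*C*2*C = -16*C²)
L = 1/1034 ≈ 0.00096712
(L + w(A(1)))/(t(-18) + T) = (1/1034 - 16*(-4 + 2*1)²)/((-2 - 18) - 3921) = (1/1034 - 16*(-4 + 2)²)/(-20 - 3921) = (1/1034 - 16*(-2)²)/(-3941) = (1/1034 - 16*4)*(-1/3941) = (1/1034 - 64)*(-1/3941) = -66175/1034*(-1/3941) = 66175/4074994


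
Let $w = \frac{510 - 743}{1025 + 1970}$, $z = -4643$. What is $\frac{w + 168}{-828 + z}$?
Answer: $- \frac{502927}{16385645} \approx -0.030693$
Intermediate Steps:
$w = - \frac{233}{2995} \approx -0.077796$
$\frac{w + 168}{-828 + z} = \frac{- \frac{233}{2995} + 168}{-828 - 4643} = \frac{502927}{2995 \left(-5471\right)} = \frac{502927}{2995} \left(- \frac{1}{5471}\right) = - \frac{502927}{16385645}$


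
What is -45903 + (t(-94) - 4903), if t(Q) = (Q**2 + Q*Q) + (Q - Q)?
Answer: -33134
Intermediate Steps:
t(Q) = 2*Q**2 (t(Q) = (Q**2 + Q**2) + 0 = 2*Q**2 + 0 = 2*Q**2)
-45903 + (t(-94) - 4903) = -45903 + (2*(-94)**2 - 4903) = -45903 + (2*8836 - 4903) = -45903 + (17672 - 4903) = -45903 + 12769 = -33134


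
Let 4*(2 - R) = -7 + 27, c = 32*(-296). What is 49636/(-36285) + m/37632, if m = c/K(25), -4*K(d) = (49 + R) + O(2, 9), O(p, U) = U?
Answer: -26395792/19557615 ≈ -1.3496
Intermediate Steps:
c = -9472
R = -3 (R = 2 - (-7 + 27)/4 = 2 - ¼*20 = 2 - 5 = -3)
K(d) = -55/4 (K(d) = -((49 - 3) + 9)/4 = -(46 + 9)/4 = -¼*55 = -55/4)
m = 37888/55 (m = -9472/(-55/4) = -9472*(-4/55) = 37888/55 ≈ 688.87)
49636/(-36285) + m/37632 = 49636/(-36285) + (37888/55)/37632 = 49636*(-1/36285) + (37888/55)*(1/37632) = -49636/36285 + 148/8085 = -26395792/19557615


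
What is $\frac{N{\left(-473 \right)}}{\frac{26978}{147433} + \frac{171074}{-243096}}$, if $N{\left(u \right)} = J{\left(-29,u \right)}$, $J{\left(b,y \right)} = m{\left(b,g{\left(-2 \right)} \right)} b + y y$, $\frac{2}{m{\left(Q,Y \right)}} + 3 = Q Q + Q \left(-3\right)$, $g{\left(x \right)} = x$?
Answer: $- \frac{3708569415977253828}{8631965483725} \approx -4.2963 \cdot 10^{5}$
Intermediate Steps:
$m{\left(Q,Y \right)} = \frac{2}{-3 + Q^{2} - 3 Q}$ ($m{\left(Q,Y \right)} = \frac{2}{-3 + \left(Q Q + Q \left(-3\right)\right)} = \frac{2}{-3 + \left(Q^{2} - 3 Q\right)} = \frac{2}{-3 + Q^{2} - 3 Q}$)
$J{\left(b,y \right)} = y^{2} + \frac{2 b}{-3 + b^{2} - 3 b}$ ($J{\left(b,y \right)} = \frac{2}{-3 + b^{2} - 3 b} b + y y = \frac{2 b}{-3 + b^{2} - 3 b} + y^{2} = y^{2} + \frac{2 b}{-3 + b^{2} - 3 b}$)
$N{\left(u \right)} = - \frac{58}{925} + u^{2}$ ($N{\left(u \right)} = \frac{\left(-2\right) \left(-29\right) + u^{2} \left(3 - \left(-29\right)^{2} + 3 \left(-29\right)\right)}{3 - \left(-29\right)^{2} + 3 \left(-29\right)} = \frac{58 + u^{2} \left(3 - 841 - 87\right)}{3 - 841 - 87} = \frac{58 + u^{2} \left(-925\right)}{-925} = - \frac{58 - 925 u^{2}}{925} = - \frac{58}{925} + u^{2}$)
$\frac{N{\left(-473 \right)}}{\frac{26978}{147433} + \frac{171074}{-243096}} = \frac{- \frac{58}{925} + \left(-473\right)^{2}}{\frac{26978}{147433} + \frac{171074}{-243096}} = \frac{- \frac{58}{925} + 223729}{26978 \cdot \frac{1}{147433} + 171074 \left(- \frac{1}{243096}\right)} = \frac{206949267}{925 \left(\frac{26978}{147433} - \frac{85537}{121548}\right)} = \frac{206949267}{925 \left(- \frac{9331854577}{17920186284}\right)} = \frac{206949267}{925} \left(- \frac{17920186284}{9331854577}\right) = - \frac{3708569415977253828}{8631965483725}$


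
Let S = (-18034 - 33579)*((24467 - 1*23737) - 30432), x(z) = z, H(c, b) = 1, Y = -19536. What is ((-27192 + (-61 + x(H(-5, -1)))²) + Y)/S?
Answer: -21564/766504663 ≈ -2.8133e-5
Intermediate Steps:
S = 1533009326 (S = -51613*((24467 - 23737) - 30432) = -51613*(730 - 30432) = -51613*(-29702) = 1533009326)
((-27192 + (-61 + x(H(-5, -1)))²) + Y)/S = ((-27192 + (-61 + 1)²) - 19536)/1533009326 = ((-27192 + (-60)²) - 19536)*(1/1533009326) = ((-27192 + 3600) - 19536)*(1/1533009326) = (-23592 - 19536)*(1/1533009326) = -43128*1/1533009326 = -21564/766504663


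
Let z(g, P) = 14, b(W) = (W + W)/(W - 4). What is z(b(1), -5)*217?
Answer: 3038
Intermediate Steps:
b(W) = 2*W/(-4 + W) (b(W) = (2*W)/(-4 + W) = 2*W/(-4 + W))
z(b(1), -5)*217 = 14*217 = 3038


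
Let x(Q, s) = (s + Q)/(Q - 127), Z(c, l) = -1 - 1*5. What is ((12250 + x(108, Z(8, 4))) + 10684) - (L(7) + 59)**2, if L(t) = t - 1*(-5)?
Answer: 339865/19 ≈ 17888.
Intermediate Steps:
Z(c, l) = -6 (Z(c, l) = -1 - 5 = -6)
x(Q, s) = (Q + s)/(-127 + Q)
L(t) = 5 + t (L(t) = t + 5 = 5 + t)
((12250 + x(108, Z(8, 4))) + 10684) - (L(7) + 59)**2 = ((12250 + (108 - 6)/(-127 + 108)) + 10684) - ((5 + 7) + 59)**2 = ((12250 + 102/(-19)) + 10684) - (12 + 59)**2 = ((12250 - 1/19*102) + 10684) - 1*71**2 = ((12250 - 102/19) + 10684) - 1*5041 = (232648/19 + 10684) - 5041 = 435644/19 - 5041 = 339865/19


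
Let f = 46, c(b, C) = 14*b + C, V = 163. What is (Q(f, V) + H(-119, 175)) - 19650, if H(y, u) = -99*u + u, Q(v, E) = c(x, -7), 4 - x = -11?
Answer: -36597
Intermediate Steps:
x = 15 (x = 4 - 1*(-11) = 4 + 11 = 15)
c(b, C) = C + 14*b
Q(v, E) = 203 (Q(v, E) = -7 + 14*15 = -7 + 210 = 203)
H(y, u) = -98*u
(Q(f, V) + H(-119, 175)) - 19650 = (203 - 98*175) - 19650 = (203 - 17150) - 19650 = -16947 - 19650 = -36597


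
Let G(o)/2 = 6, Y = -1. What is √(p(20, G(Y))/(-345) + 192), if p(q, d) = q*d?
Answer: 20*√253/23 ≈ 13.831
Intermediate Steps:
G(o) = 12 (G(o) = 2*6 = 12)
p(q, d) = d*q
√(p(20, G(Y))/(-345) + 192) = √((12*20)/(-345) + 192) = √(240*(-1/345) + 192) = √(-16/23 + 192) = √(4400/23) = 20*√253/23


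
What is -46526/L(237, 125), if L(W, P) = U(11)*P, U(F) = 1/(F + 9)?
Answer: -186104/25 ≈ -7444.2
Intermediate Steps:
U(F) = 1/(9 + F)
L(W, P) = P/20 (L(W, P) = P/(9 + 11) = P/20)
-46526/L(237, 125) = -46526/((1/20)*125) = -46526/25/4 = -46526*4/25 = -1*186104/25 = -186104/25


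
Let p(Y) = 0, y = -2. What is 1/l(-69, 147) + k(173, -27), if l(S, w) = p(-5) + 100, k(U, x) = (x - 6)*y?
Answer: 6601/100 ≈ 66.010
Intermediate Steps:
k(U, x) = 12 - 2*x (k(U, x) = (x - 6)*(-2) = (-6 + x)*(-2) = 12 - 2*x)
l(S, w) = 100 (l(S, w) = 0 + 100 = 100)
1/l(-69, 147) + k(173, -27) = 1/100 + (12 - 2*(-27)) = 1/100 + (12 + 54) = 1/100 + 66 = 6601/100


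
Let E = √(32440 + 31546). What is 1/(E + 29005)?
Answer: 29005/841226039 - √63986/841226039 ≈ 3.4179e-5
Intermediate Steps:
E = √63986 ≈ 252.95
1/(E + 29005) = 1/(√63986 + 29005) = 1/(29005 + √63986)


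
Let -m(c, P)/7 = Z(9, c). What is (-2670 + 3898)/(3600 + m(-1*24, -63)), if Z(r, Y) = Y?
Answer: 307/942 ≈ 0.32590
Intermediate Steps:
m(c, P) = -7*c
(-2670 + 3898)/(3600 + m(-1*24, -63)) = (-2670 + 3898)/(3600 - (-7)*24) = 1228/(3600 - 7*(-24)) = 1228/(3600 + 168) = 1228/3768 = 1228*(1/3768) = 307/942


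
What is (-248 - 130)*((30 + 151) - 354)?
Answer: 65394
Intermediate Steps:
(-248 - 130)*((30 + 151) - 354) = -378*(181 - 354) = -378*(-173) = 65394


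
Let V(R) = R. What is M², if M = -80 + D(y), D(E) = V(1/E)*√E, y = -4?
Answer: (160 + I)²/4 ≈ 6399.8 + 80.0*I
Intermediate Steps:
D(E) = E^(-½) (D(E) = √E/E = E^(-½))
M = -80 - I/2 (M = -80 + (-4)^(-½) = -80 - I/2 ≈ -80.0 - 0.5*I)
M² = (-80 - I/2)²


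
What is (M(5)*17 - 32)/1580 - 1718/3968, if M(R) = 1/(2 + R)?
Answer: -2477807/5485760 ≈ -0.45168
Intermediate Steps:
(M(5)*17 - 32)/1580 - 1718/3968 = (17/(2 + 5) - 32)/1580 - 1718/3968 = (17/7 - 32)*(1/1580) - 1718*1/3968 = ((1/7)*17 - 32)*(1/1580) - 859/1984 = (17/7 - 32)*(1/1580) - 859/1984 = -207/7*1/1580 - 859/1984 = -207/11060 - 859/1984 = -2477807/5485760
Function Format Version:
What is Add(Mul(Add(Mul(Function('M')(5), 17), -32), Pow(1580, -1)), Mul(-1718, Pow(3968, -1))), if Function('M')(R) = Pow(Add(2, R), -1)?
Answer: Rational(-2477807, 5485760) ≈ -0.45168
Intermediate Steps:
Add(Mul(Add(Mul(Function('M')(5), 17), -32), Pow(1580, -1)), Mul(-1718, Pow(3968, -1))) = Add(Mul(Add(Mul(Pow(Add(2, 5), -1), 17), -32), Pow(1580, -1)), Mul(-1718, Pow(3968, -1))) = Add(Mul(Add(Mul(Pow(7, -1), 17), -32), Rational(1, 1580)), Mul(-1718, Rational(1, 3968))) = Add(Mul(Add(Mul(Rational(1, 7), 17), -32), Rational(1, 1580)), Rational(-859, 1984)) = Add(Mul(Add(Rational(17, 7), -32), Rational(1, 1580)), Rational(-859, 1984)) = Add(Mul(Rational(-207, 7), Rational(1, 1580)), Rational(-859, 1984)) = Add(Rational(-207, 11060), Rational(-859, 1984)) = Rational(-2477807, 5485760)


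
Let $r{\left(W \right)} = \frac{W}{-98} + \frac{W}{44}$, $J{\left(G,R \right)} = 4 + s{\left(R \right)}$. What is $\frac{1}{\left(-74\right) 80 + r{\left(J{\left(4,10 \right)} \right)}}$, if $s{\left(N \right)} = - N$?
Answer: $- \frac{1078}{6381841} \approx -0.00016892$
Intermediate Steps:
$J{\left(G,R \right)} = 4 - R$
$r{\left(W \right)} = \frac{27 W}{2156}$ ($r{\left(W \right)} = W \left(- \frac{1}{98}\right) + W \frac{1}{44} = - \frac{W}{98} + \frac{W}{44} = \frac{27 W}{2156}$)
$\frac{1}{\left(-74\right) 80 + r{\left(J{\left(4,10 \right)} \right)}} = \frac{1}{\left(-74\right) 80 + \frac{27 \left(4 - 10\right)}{2156}} = \frac{1}{-5920 + \frac{27 \left(4 - 10\right)}{2156}} = \frac{1}{-5920 + \frac{27}{2156} \left(-6\right)} = \frac{1}{-5920 - \frac{81}{1078}} = \frac{1}{- \frac{6381841}{1078}} = - \frac{1078}{6381841}$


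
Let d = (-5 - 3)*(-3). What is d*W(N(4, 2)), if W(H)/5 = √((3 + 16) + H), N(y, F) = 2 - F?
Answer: 120*√19 ≈ 523.07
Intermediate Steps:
W(H) = 5*√(19 + H) (W(H) = 5*√((3 + 16) + H) = 5*√(19 + H))
d = 24 (d = -8*(-3) = 24)
d*W(N(4, 2)) = 24*(5*√(19 + (2 - 1*2))) = 24*(5*√(19 + (2 - 2))) = 24*(5*√(19 + 0)) = 24*(5*√19) = 120*√19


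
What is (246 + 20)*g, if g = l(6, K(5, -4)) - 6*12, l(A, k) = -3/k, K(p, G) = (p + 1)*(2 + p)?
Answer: -19171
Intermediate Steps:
K(p, G) = (1 + p)*(2 + p)
g = -1009/14 (g = -3/(2 + 5² + 3*5) - 6*12 = -3/(2 + 25 + 15) - 72 = -3/42 - 72 = -3*1/42 - 72 = -1/14 - 72 = -1009/14 ≈ -72.071)
(246 + 20)*g = (246 + 20)*(-1009/14) = 266*(-1009/14) = -19171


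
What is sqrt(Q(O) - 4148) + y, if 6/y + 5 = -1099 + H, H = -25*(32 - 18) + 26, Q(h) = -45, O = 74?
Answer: -1/238 + I*sqrt(4193) ≈ -0.0042017 + 64.753*I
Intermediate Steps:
H = -324 (H = -25*14 + 26 = -350 + 26 = -324)
y = -1/238 (y = 6/(-5 + (-1099 - 324)) = 6/(-5 - 1423) = 6/(-1428) = 6*(-1/1428) = -1/238 ≈ -0.0042017)
sqrt(Q(O) - 4148) + y = sqrt(-45 - 4148) - 1/238 = sqrt(-4193) - 1/238 = I*sqrt(4193) - 1/238 = -1/238 + I*sqrt(4193)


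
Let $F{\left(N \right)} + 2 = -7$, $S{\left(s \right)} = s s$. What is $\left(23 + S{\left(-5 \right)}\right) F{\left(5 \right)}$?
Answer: $-432$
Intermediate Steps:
$S{\left(s \right)} = s^{2}$
$F{\left(N \right)} = -9$ ($F{\left(N \right)} = -2 - 7 = -9$)
$\left(23 + S{\left(-5 \right)}\right) F{\left(5 \right)} = \left(23 + \left(-5\right)^{2}\right) \left(-9\right) = \left(23 + 25\right) \left(-9\right) = 48 \left(-9\right) = -432$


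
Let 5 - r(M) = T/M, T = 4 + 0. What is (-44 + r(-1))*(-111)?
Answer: 3885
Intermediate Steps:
T = 4
r(M) = 5 - 4/M
(-44 + r(-1))*(-111) = (-44 + (5 - 4/(-1)))*(-111) = (-44 + (5 - 4*(-1)))*(-111) = (-44 + (5 + 4))*(-111) = (-44 + 9)*(-111) = -35*(-111) = 3885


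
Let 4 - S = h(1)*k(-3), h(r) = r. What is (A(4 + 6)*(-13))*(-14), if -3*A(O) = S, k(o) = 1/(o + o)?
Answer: -2275/9 ≈ -252.78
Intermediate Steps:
k(o) = 1/(2*o)
S = 25/6 (S = 4 - (1/2)/(-3) = 4 - (1/2)*(-1/3) = 4 - (-1)/6 = 4 - 1*(-1/6) = 4 + 1/6 = 25/6 ≈ 4.1667)
A(O) = -25/18 (A(O) = -1/3*25/6 = -25/18)
(A(4 + 6)*(-13))*(-14) = -25/18*(-13)*(-14) = (325/18)*(-14) = -2275/9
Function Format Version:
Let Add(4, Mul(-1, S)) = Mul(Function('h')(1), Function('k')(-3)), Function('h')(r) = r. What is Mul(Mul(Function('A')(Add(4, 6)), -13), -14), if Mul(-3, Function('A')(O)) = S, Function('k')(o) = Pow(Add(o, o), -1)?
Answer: Rational(-2275, 9) ≈ -252.78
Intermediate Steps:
Function('k')(o) = Mul(Rational(1, 2), Pow(o, -1)) (Function('k')(o) = Pow(Mul(2, o), -1) = Mul(Rational(1, 2), Pow(o, -1)))
S = Rational(25, 6) (S = Add(4, Mul(-1, Mul(1, Mul(Rational(1, 2), Pow(-3, -1))))) = Add(4, Mul(-1, Mul(1, Mul(Rational(1, 2), Rational(-1, 3))))) = Add(4, Mul(-1, Mul(1, Rational(-1, 6)))) = Add(4, Mul(-1, Rational(-1, 6))) = Add(4, Rational(1, 6)) = Rational(25, 6) ≈ 4.1667)
Function('A')(O) = Rational(-25, 18) (Function('A')(O) = Mul(Rational(-1, 3), Rational(25, 6)) = Rational(-25, 18))
Mul(Mul(Function('A')(Add(4, 6)), -13), -14) = Mul(Mul(Rational(-25, 18), -13), -14) = Mul(Rational(325, 18), -14) = Rational(-2275, 9)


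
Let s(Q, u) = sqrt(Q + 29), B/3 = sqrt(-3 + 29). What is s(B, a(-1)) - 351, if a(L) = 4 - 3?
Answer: -351 + sqrt(29 + 3*sqrt(26)) ≈ -344.34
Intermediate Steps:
a(L) = 1
B = 3*sqrt(26) (B = 3*sqrt(-3 + 29) = 3*sqrt(26) ≈ 15.297)
s(Q, u) = sqrt(29 + Q)
s(B, a(-1)) - 351 = sqrt(29 + 3*sqrt(26)) - 351 = -351 + sqrt(29 + 3*sqrt(26))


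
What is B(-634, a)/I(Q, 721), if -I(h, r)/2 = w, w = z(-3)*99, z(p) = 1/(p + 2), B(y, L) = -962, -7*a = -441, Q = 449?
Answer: -481/99 ≈ -4.8586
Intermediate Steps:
a = 63 (a = -⅐*(-441) = 63)
z(p) = 1/(2 + p)
w = -99 (w = 99/(2 - 3) = 99/(-1) = -1*99 = -99)
I(h, r) = 198 (I(h, r) = -2*(-99) = 198)
B(-634, a)/I(Q, 721) = -962/198 = -962*1/198 = -481/99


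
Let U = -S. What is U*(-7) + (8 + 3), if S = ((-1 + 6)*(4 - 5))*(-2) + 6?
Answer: 123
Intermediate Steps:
S = 16 (S = (5*(-1))*(-2) + 6 = -5*(-2) + 6 = 10 + 6 = 16)
U = -16 (U = -1*16 = -16)
U*(-7) + (8 + 3) = -16*(-7) + (8 + 3) = 112 + 11 = 123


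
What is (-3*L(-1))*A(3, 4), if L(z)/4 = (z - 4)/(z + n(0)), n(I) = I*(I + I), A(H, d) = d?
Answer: -240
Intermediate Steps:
n(I) = 2*I² (n(I) = I*(2*I) = 2*I²)
L(z) = 4*(-4 + z)/z (L(z) = 4*((z - 4)/(z + 2*0²)) = 4*((-4 + z)/(z + 2*0)) = 4*((-4 + z)/(z + 0)) = 4*((-4 + z)/z) = 4*(-4 + z)/z)
(-3*L(-1))*A(3, 4) = -3*(4 - 16/(-1))*4 = -3*(4 - 16*(-1))*4 = -3*(4 + 16)*4 = -3*20*4 = -60*4 = -240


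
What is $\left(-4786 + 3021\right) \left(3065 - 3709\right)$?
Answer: $1136660$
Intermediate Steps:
$\left(-4786 + 3021\right) \left(3065 - 3709\right) = \left(-1765\right) \left(-644\right) = 1136660$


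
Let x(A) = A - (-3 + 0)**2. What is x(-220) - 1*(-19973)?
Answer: 19744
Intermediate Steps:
x(A) = -9 + A (x(A) = A - 1*(-3)**2 = A - 1*9 = A - 9 = -9 + A)
x(-220) - 1*(-19973) = (-9 - 220) - 1*(-19973) = -229 + 19973 = 19744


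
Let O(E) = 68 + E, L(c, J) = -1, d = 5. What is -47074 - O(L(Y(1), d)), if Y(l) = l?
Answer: -47141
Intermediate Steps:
-47074 - O(L(Y(1), d)) = -47074 - (68 - 1) = -47074 - 1*67 = -47074 - 67 = -47141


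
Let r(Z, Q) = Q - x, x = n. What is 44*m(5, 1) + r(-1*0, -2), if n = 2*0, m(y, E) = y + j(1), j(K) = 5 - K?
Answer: 394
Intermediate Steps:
m(y, E) = 4 + y (m(y, E) = y + (5 - 1*1) = y + (5 - 1) = y + 4 = 4 + y)
n = 0
x = 0
r(Z, Q) = Q (r(Z, Q) = Q - 1*0 = Q + 0 = Q)
44*m(5, 1) + r(-1*0, -2) = 44*(4 + 5) - 2 = 44*9 - 2 = 396 - 2 = 394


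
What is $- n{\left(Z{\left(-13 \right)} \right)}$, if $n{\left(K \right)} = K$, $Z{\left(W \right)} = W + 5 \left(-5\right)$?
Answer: $38$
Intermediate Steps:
$Z{\left(W \right)} = -25 + W$ ($Z{\left(W \right)} = W - 25 = -25 + W$)
$- n{\left(Z{\left(-13 \right)} \right)} = - (-25 - 13) = \left(-1\right) \left(-38\right) = 38$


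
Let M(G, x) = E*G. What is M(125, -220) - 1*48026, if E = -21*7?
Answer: -66401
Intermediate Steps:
E = -147
M(G, x) = -147*G
M(125, -220) - 1*48026 = -147*125 - 1*48026 = -18375 - 48026 = -66401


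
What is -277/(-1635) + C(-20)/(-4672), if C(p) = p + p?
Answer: 169943/954840 ≈ 0.17798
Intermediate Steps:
C(p) = 2*p
-277/(-1635) + C(-20)/(-4672) = -277/(-1635) + (2*(-20))/(-4672) = -277*(-1/1635) - 40*(-1/4672) = 277/1635 + 5/584 = 169943/954840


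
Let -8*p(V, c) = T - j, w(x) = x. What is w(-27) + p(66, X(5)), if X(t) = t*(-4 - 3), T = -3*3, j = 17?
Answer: -95/4 ≈ -23.750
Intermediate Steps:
T = -9
X(t) = -7*t (X(t) = t*(-7) = -7*t)
p(V, c) = 13/4 (p(V, c) = -(-9 - 1*17)/8 = -(-9 - 17)/8 = -⅛*(-26) = 13/4)
w(-27) + p(66, X(5)) = -27 + 13/4 = -95/4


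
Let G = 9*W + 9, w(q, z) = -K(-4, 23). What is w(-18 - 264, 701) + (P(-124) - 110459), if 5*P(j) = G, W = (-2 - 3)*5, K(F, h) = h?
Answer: -552626/5 ≈ -1.1053e+5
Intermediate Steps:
w(q, z) = -23 (w(q, z) = -1*23 = -23)
W = -25 (W = -5*5 = -25)
G = -216 (G = 9*(-25) + 9 = -225 + 9 = -216)
P(j) = -216/5 (P(j) = (⅕)*(-216) = -216/5)
w(-18 - 264, 701) + (P(-124) - 110459) = -23 + (-216/5 - 110459) = -23 - 552511/5 = -552626/5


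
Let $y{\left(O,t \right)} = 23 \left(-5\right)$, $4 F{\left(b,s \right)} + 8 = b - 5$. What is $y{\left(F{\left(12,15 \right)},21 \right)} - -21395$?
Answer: $21280$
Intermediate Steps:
$F{\left(b,s \right)} = - \frac{13}{4} + \frac{b}{4}$ ($F{\left(b,s \right)} = -2 + \frac{b - 5}{4} = -2 + \frac{-5 + b}{4} = -2 + \left(- \frac{5}{4} + \frac{b}{4}\right) = - \frac{13}{4} + \frac{b}{4}$)
$y{\left(O,t \right)} = -115$
$y{\left(F{\left(12,15 \right)},21 \right)} - -21395 = -115 - -21395 = -115 + 21395 = 21280$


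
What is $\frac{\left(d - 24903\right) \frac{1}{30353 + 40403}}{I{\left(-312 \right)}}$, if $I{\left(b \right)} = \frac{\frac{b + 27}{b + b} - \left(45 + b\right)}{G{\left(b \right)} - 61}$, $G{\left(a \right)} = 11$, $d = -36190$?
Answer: $\frac{158841800}{984056759} \approx 0.16142$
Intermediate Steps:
$I{\left(b \right)} = \frac{9}{10} + \frac{b}{50} - \frac{27 + b}{100 b}$ ($I{\left(b \right)} = \frac{\frac{b + 27}{b + b} - \left(45 + b\right)}{11 - 61} = \frac{\frac{27 + b}{2 b} - \left(45 + b\right)}{-50} = \left(\left(27 + b\right) \frac{1}{2 b} - \left(45 + b\right)\right) \left(- \frac{1}{50}\right) = \left(\frac{27 + b}{2 b} - \left(45 + b\right)\right) \left(- \frac{1}{50}\right) = \left(-45 - b + \frac{27 + b}{2 b}\right) \left(- \frac{1}{50}\right) = \frac{9}{10} + \frac{b}{50} - \frac{27 + b}{100 b}$)
$\frac{\left(d - 24903\right) \frac{1}{30353 + 40403}}{I{\left(-312 \right)}} = \frac{\left(-36190 - 24903\right) \frac{1}{30353 + 40403}}{\frac{89}{100} - \frac{27}{100 \left(-312\right)} + \frac{1}{50} \left(-312\right)} = \frac{\left(-61093\right) \frac{1}{70756}}{\frac{89}{100} - - \frac{9}{10400} - \frac{156}{25}} = \frac{\left(-61093\right) \frac{1}{70756}}{\frac{89}{100} + \frac{9}{10400} - \frac{156}{25}} = - \frac{61093}{70756 \left(- \frac{55631}{10400}\right)} = \left(- \frac{61093}{70756}\right) \left(- \frac{10400}{55631}\right) = \frac{158841800}{984056759}$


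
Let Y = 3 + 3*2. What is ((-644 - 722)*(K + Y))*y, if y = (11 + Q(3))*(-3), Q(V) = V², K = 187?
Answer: 16064160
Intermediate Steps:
Y = 9 (Y = 3 + 6 = 9)
y = -60 (y = (11 + 3²)*(-3) = (11 + 9)*(-3) = 20*(-3) = -60)
((-644 - 722)*(K + Y))*y = ((-644 - 722)*(187 + 9))*(-60) = -1366*196*(-60) = -267736*(-60) = 16064160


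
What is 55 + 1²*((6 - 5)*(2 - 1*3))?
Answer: 54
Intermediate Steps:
55 + 1²*((6 - 5)*(2 - 1*3)) = 55 + 1*(1*(2 - 3)) = 55 + 1*(1*(-1)) = 55 + 1*(-1) = 55 - 1 = 54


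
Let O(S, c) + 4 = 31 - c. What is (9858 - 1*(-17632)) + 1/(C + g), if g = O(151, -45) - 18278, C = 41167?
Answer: 631197891/22961 ≈ 27490.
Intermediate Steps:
O(S, c) = 27 - c (O(S, c) = -4 + (31 - c) = 27 - c)
g = -18206 (g = (27 - 1*(-45)) - 18278 = (27 + 45) - 18278 = 72 - 18278 = -18206)
(9858 - 1*(-17632)) + 1/(C + g) = (9858 - 1*(-17632)) + 1/(41167 - 18206) = (9858 + 17632) + 1/22961 = 27490 + 1/22961 = 631197891/22961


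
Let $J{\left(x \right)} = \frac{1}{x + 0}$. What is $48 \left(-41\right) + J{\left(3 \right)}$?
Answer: $- \frac{5903}{3} \approx -1967.7$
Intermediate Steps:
$J{\left(x \right)} = \frac{1}{x}$
$48 \left(-41\right) + J{\left(3 \right)} = 48 \left(-41\right) + \frac{1}{3} = -1968 + \frac{1}{3} = - \frac{5903}{3}$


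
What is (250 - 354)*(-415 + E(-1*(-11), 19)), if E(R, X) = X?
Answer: 41184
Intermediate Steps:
(250 - 354)*(-415 + E(-1*(-11), 19)) = (250 - 354)*(-415 + 19) = -104*(-396) = 41184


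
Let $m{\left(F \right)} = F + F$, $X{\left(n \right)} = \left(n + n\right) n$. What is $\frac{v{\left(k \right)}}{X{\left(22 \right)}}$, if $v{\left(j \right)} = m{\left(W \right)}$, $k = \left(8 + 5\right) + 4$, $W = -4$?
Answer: $- \frac{1}{121} \approx -0.0082645$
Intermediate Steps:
$X{\left(n \right)} = 2 n^{2}$ ($X{\left(n \right)} = 2 n n = 2 n^{2}$)
$m{\left(F \right)} = 2 F$
$k = 17$ ($k = 13 + 4 = 17$)
$v{\left(j \right)} = -8$ ($v{\left(j \right)} = 2 \left(-4\right) = -8$)
$\frac{v{\left(k \right)}}{X{\left(22 \right)}} = \frac{1}{2 \cdot 22^{2}} \left(-8\right) = \frac{1}{2 \cdot 484} \left(-8\right) = \frac{1}{968} \left(-8\right) = - \frac{1}{121}$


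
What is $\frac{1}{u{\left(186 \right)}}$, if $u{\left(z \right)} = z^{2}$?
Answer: $\frac{1}{34596} \approx 2.8905 \cdot 10^{-5}$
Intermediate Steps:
$\frac{1}{u{\left(186 \right)}} = \frac{1}{186^{2}} = \frac{1}{34596}$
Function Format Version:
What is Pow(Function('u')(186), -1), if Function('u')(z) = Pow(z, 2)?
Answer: Rational(1, 34596) ≈ 2.8905e-5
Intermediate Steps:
Pow(Function('u')(186), -1) = Pow(Pow(186, 2), -1) = Pow(34596, -1) = Rational(1, 34596)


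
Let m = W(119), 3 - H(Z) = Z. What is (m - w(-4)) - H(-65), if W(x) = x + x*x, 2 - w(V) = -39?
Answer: 14171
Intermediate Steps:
H(Z) = 3 - Z
w(V) = 41 (w(V) = 2 - 1*(-39) = 2 + 39 = 41)
W(x) = x + x**2
m = 14280 (m = 119*(1 + 119) = 119*120 = 14280)
(m - w(-4)) - H(-65) = (14280 - 1*41) - (3 - 1*(-65)) = (14280 - 41) - (3 + 65) = 14239 - 1*68 = 14239 - 68 = 14171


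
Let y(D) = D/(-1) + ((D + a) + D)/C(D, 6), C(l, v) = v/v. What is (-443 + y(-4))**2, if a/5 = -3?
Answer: 213444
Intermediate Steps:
a = -15 (a = 5*(-3) = -15)
C(l, v) = 1
y(D) = -15 + D (y(D) = D/(-1) + ((D - 15) + D)/1 = D*(-1) + ((-15 + D) + D)*1 = -D + (-15 + 2*D)*1 = -D + (-15 + 2*D) = -15 + D)
(-443 + y(-4))**2 = (-443 + (-15 - 4))**2 = (-443 - 19)**2 = (-462)**2 = 213444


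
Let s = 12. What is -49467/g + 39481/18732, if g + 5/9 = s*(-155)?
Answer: 9000651941/313667340 ≈ 28.695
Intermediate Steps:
g = -16745/9 (g = -5/9 + 12*(-155) = -5/9 - 1860 = -16745/9 ≈ -1860.6)
-49467/g + 39481/18732 = -49467/(-16745/9) + 39481/18732 = -49467*(-9/16745) + 39481*(1/18732) = 445203/16745 + 39481/18732 = 9000651941/313667340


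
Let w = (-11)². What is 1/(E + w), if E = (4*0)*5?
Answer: 1/121 ≈ 0.0082645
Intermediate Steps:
w = 121
E = 0 (E = 0*5 = 0)
1/(E + w) = 1/(0 + 121) = 1/121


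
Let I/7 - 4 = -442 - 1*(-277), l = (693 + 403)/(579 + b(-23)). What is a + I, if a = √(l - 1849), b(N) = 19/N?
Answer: -1127 + I*√81659008653/6649 ≈ -1127.0 + 42.978*I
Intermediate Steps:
l = 12604/6649 (l = (693 + 403)/(579 + 19/(-23)) = 1096/(579 + 19*(-1/23)) = 1096/(579 - 19/23) = 1096/(13298/23) = 1096*(23/13298) = 12604/6649 ≈ 1.8956)
a = I*√81659008653/6649 (a = √(12604/6649 - 1849) = √(-12281397/6649) = I*√81659008653/6649 ≈ 42.978*I)
I = -1127 (I = 28 + 7*(-442 - 1*(-277)) = 28 + 7*(-442 + 277) = 28 + 7*(-165) = 28 - 1155 = -1127)
a + I = I*√81659008653/6649 - 1127 = -1127 + I*√81659008653/6649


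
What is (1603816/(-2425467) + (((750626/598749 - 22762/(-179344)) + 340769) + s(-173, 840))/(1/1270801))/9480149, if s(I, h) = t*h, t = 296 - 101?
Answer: 843453478330356879927930257/12470302714160096874376 ≈ 67637.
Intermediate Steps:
t = 195
s(I, h) = 195*h
(1603816/(-2425467) + (((750626/598749 - 22762/(-179344)) + 340769) + s(-173, 840))/(1/1270801))/9480149 = (1603816/(-2425467) + (((750626/598749 - 22762/(-179344)) + 340769) + 195*840)/(1/1270801))/9480149 = (1603816*(-1/2425467) + (((750626*(1/598749) - 22762*(-1/179344)) + 340769) + 163800)/(1/1270801))*(1/9480149) = (-1603816/2425467 + (((750626/598749 + 11381/89672) + 340769) + 163800)*1270801)*(1/9480149) = (-1603816/2425467 + ((74124497041/53691020328 + 340769) + 163800)*1270801)*(1/9480149) = (-1603816/2425467 + (18296309430649273/53691020328 + 163800)*1270801)*(1/9480149) = (-1603816/2425467 + (27090898560375673/53691020328)*1270801)*(1/9480149) = (-1603816/2425467 + 34427140981423965624073/53691020328)*(1/9480149) = (843453478330356879927930257/1315412101029224)*(1/9480149) = 843453478330356879927930257/12470302714160096874376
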